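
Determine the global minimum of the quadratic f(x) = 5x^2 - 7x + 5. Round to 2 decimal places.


For a quadratic f(x) = ax^2 + bx + c with a > 0, the minimum is at the vertex.
Vertex x-coordinate: x = -b/(2a)
x = -(-7) / (2 * 5)
x = 7/10
Substitute back to find the minimum value:
f(7/10) = 5 * (7/10)^2 - 7 * (7/10) + 5
= 49/20 - 49/10 + 5
= 51/20 = 2.55

2.55


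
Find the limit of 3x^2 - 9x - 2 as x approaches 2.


Since polynomials are continuous, we use direct substitution.
lim(x->2) of 3x^2 - 9x - 2
= 3 * 2^2 - 9 * 2 - 2
= 12 - 18 - 2
= -8

-8


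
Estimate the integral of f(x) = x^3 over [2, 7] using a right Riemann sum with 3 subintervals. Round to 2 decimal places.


Right Riemann sum uses right endpoints of each subinterval.
Interval: [2, 7], n = 3
dx = (7 - 2) / 3 = 5/3
Right endpoints: [11/3, 16/3, 7]
f values: [1331/27, 4096/27, 343]
Sum = dx * (sum of f values)
= 5/3 * 544
= 2720/3 ≈ 906.67

906.67


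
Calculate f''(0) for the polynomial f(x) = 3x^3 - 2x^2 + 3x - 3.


First derivative:
f'(x) = 9x^2 - 4x + 3
Second derivative:
f''(x) = 18x - 4
Substitute x = 0:
f''(0) = 18 * 0 - 4
= 0 - 4
= -4

-4


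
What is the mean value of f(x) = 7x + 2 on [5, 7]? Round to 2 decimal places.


Average value = 1/(b-a) * integral from a to b of f(x) dx
First compute the integral of 7x + 2:
F(x) = (7/2)x^2 + 2x
F(7) = 7/2 * 49 + 2 * 7 = 371/2
F(5) = 7/2 * 25 + 2 * 5 = 195/2
Integral = 371/2 - 195/2 = 88
Average = 88 / (7 - 5) = 88 / 2
= 44 = 44.00

44.00


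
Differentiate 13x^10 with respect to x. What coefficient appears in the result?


We apply the power rule: d/dx [ax^n] = a*n * x^(n-1)
d/dx [13x^10]
= 13 * 10 * x^(10-1)
= 130x^9
The coefficient is 130

130


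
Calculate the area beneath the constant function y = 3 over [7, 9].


The area under a constant function y = 3 is a rectangle.
Width = 9 - 7 = 2
Height = 3
Area = width * height
= 2 * 3
= 6

6


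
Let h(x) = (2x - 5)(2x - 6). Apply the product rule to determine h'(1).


Let u(x) = 2x - 5 and v(x) = 2x - 6
u'(x) = 2
v'(x) = 2
Product rule: h'(x) = u'(x)*v(x) + u(x)*v'(x)
= 2 * (2x - 6) + (2x - 5) * 2
At x = 1:
u(1) = 2 * 1 - 5 = -3
v(1) = 2 * 1 - 6 = -4
h'(1) = 2 * (-4) + (-3) * 2
= -8 - 6
= -14

-14


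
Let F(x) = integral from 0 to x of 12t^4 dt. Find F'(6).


By the Fundamental Theorem of Calculus (Part 1):
If F(x) = integral from 0 to x of f(t) dt, then F'(x) = f(x)
Here f(t) = 12t^4
So F'(x) = 12x^4
Evaluate at x = 6:
F'(6) = 12 * 6^4
= 12 * 1296
= 15552

15552


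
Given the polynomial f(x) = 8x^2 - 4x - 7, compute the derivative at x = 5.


Differentiate term by term using power and sum rules:
f(x) = 8x^2 - 4x - 7
f'(x) = 16x - 4
Substitute x = 5:
f'(5) = 16 * 5 - 4
= 80 - 4
= 76

76


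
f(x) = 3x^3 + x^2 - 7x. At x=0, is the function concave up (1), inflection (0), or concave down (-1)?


Concavity is determined by the sign of f''(x).
f(x) = 3x^3 + x^2 - 7x
f'(x) = 9x^2 + 2x - 7
f''(x) = 18x + 2
f''(0) = 18 * 0 + 2
= 0 + 2
= 2
Since f''(0) > 0, the function is concave up (1)

1


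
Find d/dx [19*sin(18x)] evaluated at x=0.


Apply the chain rule to differentiate 19*sin(18x):
d/dx [19*sin(18x)]
= 19 * cos(18x) * d/dx(18x)
= 19 * 18 * cos(18x)
= 342 * cos(18x)
Evaluate at x = 0:
= 342 * cos(0)
= 342 * 1
= 342

342


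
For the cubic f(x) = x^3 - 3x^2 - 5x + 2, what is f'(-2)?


Differentiate f(x) = x^3 - 3x^2 - 5x + 2 term by term:
f'(x) = 3x^2 - 6x - 5
Substitute x = -2:
f'(-2) = 3 * (-2)^2 - 6 * (-2) - 5
= 12 + 12 - 5
= 19

19


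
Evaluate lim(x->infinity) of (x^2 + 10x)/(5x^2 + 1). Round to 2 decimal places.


For limits at infinity with equal-degree polynomials,
we compare leading coefficients.
Numerator leading term: x^2
Denominator leading term: 5x^2
Divide both by x^2:
lim = (1 + 10/x) / (5 + 1/x^2)
As x -> infinity, the 1/x and 1/x^2 terms vanish:
= 1/5 = 0.20

0.20


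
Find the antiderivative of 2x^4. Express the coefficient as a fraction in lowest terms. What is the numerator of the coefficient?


Apply the power rule for integration:
integral of ax^n dx = a/(n+1) * x^(n+1) + C
integral of 2x^4 dx
= 2/5 * x^5 + C
The coefficient in lowest terms is 2/5, and its numerator is 2

2


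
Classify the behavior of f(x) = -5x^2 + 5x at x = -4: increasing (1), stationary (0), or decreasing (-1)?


Compute f'(x) to determine behavior:
f'(x) = -10x + 5
f'(-4) = -10 * (-4) + 5
= 40 + 5
= 45
Since f'(-4) > 0, the function is increasing (1)

1


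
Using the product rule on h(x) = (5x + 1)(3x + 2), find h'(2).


Let u(x) = 5x + 1 and v(x) = 3x + 2
u'(x) = 5
v'(x) = 3
Product rule: h'(x) = u'(x)*v(x) + u(x)*v'(x)
= 5 * (3x + 2) + (5x + 1) * 3
At x = 2:
u(2) = 5 * 2 + 1 = 11
v(2) = 3 * 2 + 2 = 8
h'(2) = 5 * 8 + 11 * 3
= 40 + 33
= 73

73


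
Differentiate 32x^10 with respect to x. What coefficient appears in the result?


We apply the power rule: d/dx [ax^n] = a*n * x^(n-1)
d/dx [32x^10]
= 32 * 10 * x^(10-1)
= 320x^9
The coefficient is 320

320


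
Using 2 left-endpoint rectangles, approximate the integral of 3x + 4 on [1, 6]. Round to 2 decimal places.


Left Riemann sum uses left endpoints of each subinterval.
Interval: [1, 6], n = 2
dx = (6 - 1) / 2 = 5/2
Left endpoints: [1, 7/2]
f values: [7, 29/2]
Sum = dx * (sum of f values)
= 5/2 * 43/2
= 215/4 = 53.75

53.75


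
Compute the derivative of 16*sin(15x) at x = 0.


Apply the chain rule to differentiate 16*sin(15x):
d/dx [16*sin(15x)]
= 16 * cos(15x) * d/dx(15x)
= 16 * 15 * cos(15x)
= 240 * cos(15x)
Evaluate at x = 0:
= 240 * cos(0)
= 240 * 1
= 240

240


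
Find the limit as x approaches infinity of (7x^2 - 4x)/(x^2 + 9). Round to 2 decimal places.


For limits at infinity with equal-degree polynomials,
we compare leading coefficients.
Numerator leading term: 7x^2
Denominator leading term: x^2
Divide both by x^2:
lim = (7 - 4/x) / (1 + 9/x^2)
As x -> infinity, the 1/x and 1/x^2 terms vanish:
= 7/1 = 7 = 7.00

7.00


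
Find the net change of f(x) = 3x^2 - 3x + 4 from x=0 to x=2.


Net change = f(b) - f(a)
f(x) = 3x^2 - 3x + 4
Compute f(2):
f(2) = 3 * 2^2 - 3 * 2 + 4
= 12 - 6 + 4
= 10
Compute f(0):
f(0) = 3 * 0^2 - 3 * 0 + 4
= 0 + 0 + 4
= 4
Net change = 10 - 4 = 6

6


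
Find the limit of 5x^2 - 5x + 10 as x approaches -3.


Since polynomials are continuous, we use direct substitution.
lim(x->-3) of 5x^2 - 5x + 10
= 5 * (-3)^2 - 5 * (-3) + 10
= 45 + 15 + 10
= 70

70


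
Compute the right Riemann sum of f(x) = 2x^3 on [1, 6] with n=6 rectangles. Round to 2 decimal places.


Right Riemann sum uses right endpoints of each subinterval.
Interval: [1, 6], n = 6
dx = (6 - 1) / 6 = 5/6
Right endpoints: [11/6, 8/3, 7/2, 13/3, 31/6, 6]
f values: [1331/108, 1024/27, 343/4, 4394/27, 29791/108, 432]
Sum = dx * (sum of f values)
= 5/6 * 12079/12
= 60395/72 ≈ 838.82

838.82


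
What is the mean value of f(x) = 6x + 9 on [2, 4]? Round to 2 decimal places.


Average value = 1/(b-a) * integral from a to b of f(x) dx
First compute the integral of 6x + 9:
F(x) = 3x^2 + 9x
F(4) = 3 * 16 + 9 * 4 = 84
F(2) = 3 * 4 + 9 * 2 = 30
Integral = 84 - 30 = 54
Average = 54 / (4 - 2) = 54 / 2
= 27 = 27.00

27.00


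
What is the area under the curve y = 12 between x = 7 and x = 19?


The area under a constant function y = 12 is a rectangle.
Width = 19 - 7 = 12
Height = 12
Area = width * height
= 12 * 12
= 144

144


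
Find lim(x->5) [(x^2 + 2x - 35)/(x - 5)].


Direct substitution gives 0/0, so we factor the numerator.
Factor: (x^2 + 2x - 35) = (x - 5)(x + 7)
Cancel the common factor (x - 5):
(x^2 + 2x - 35)/(x - 5) = (x + 7)
Now substitute x = 5:
= (5) - (-7) = 12

12


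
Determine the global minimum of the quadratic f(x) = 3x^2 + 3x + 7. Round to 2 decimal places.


For a quadratic f(x) = ax^2 + bx + c with a > 0, the minimum is at the vertex.
Vertex x-coordinate: x = -b/(2a)
x = -(3) / (2 * 3)
x = -3/6 = -1/2
Substitute back to find the minimum value:
f(-1/2) = 3 * (-1/2)^2 + 3 * (-1/2) + 7
= 3/4 - 3/2 + 7
= 25/4 = 6.25

6.25


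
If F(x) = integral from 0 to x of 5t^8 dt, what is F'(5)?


By the Fundamental Theorem of Calculus (Part 1):
If F(x) = integral from 0 to x of f(t) dt, then F'(x) = f(x)
Here f(t) = 5t^8
So F'(x) = 5x^8
Evaluate at x = 5:
F'(5) = 5 * 5^8
= 5 * 390625
= 1953125

1953125


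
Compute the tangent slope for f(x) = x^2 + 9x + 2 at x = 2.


The slope of the tangent line equals f'(x) at the point.
f(x) = x^2 + 9x + 2
f'(x) = 2x + 9
At x = 2:
f'(2) = 2 * 2 + 9
= 4 + 9
= 13

13


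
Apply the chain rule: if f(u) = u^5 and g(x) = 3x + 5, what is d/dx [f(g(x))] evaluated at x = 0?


Using the chain rule: (f(g(x)))' = f'(g(x)) * g'(x)
First, find g(0):
g(0) = 3 * 0 + 5 = 5
Next, f'(u) = 5u^4
And g'(x) = 3
So f'(g(0)) * g'(0)
= 5 * 5^4 * 3
= 5 * 625 * 3
= 9375

9375


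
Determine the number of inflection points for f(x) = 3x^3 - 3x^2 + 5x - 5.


Inflection points occur where f''(x) = 0 and concavity changes.
f(x) = 3x^3 - 3x^2 + 5x - 5
f'(x) = 9x^2 - 6x + 5
f''(x) = 18x - 6
Set f''(x) = 0:
18x - 6 = 0
x = 6 / 18 = 1/3
Since f''(x) is linear (degree 1), it changes sign at this point.
Therefore there is exactly 1 inflection point.

1


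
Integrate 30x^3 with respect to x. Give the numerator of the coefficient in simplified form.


Apply the power rule for integration:
integral of ax^n dx = a/(n+1) * x^(n+1) + C
integral of 30x^3 dx
= 30/4 * x^4 + C
= 15/2 * x^4 + C
The coefficient in lowest terms is 15/2, and its numerator is 15

15


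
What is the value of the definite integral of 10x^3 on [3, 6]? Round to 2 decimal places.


Find the antiderivative of 10x^3:
F(x) = 10/4 * x^4
Apply the Fundamental Theorem of Calculus:
F(6) - F(3)
= 10/4 * 6^4 - 10/4 * 3^4
= 10/4 * (1296 - 81)
= 10/4 * 1215
= 6075/2 = 3037.50

3037.50


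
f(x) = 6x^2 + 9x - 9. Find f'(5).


Differentiate term by term using power and sum rules:
f(x) = 6x^2 + 9x - 9
f'(x) = 12x + 9
Substitute x = 5:
f'(5) = 12 * 5 + 9
= 60 + 9
= 69

69


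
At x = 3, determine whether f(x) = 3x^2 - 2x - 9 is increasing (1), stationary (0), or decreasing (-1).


Compute f'(x) to determine behavior:
f'(x) = 6x - 2
f'(3) = 6 * 3 - 2
= 18 - 2
= 16
Since f'(3) > 0, the function is increasing (1)

1


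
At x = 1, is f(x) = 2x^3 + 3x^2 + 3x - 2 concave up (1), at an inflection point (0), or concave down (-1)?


Concavity is determined by the sign of f''(x).
f(x) = 2x^3 + 3x^2 + 3x - 2
f'(x) = 6x^2 + 6x + 3
f''(x) = 12x + 6
f''(1) = 12 * 1 + 6
= 12 + 6
= 18
Since f''(1) > 0, the function is concave up (1)

1


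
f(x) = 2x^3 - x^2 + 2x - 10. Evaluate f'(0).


Differentiate f(x) = 2x^3 - x^2 + 2x - 10 term by term:
f'(x) = 6x^2 - 2x + 2
Substitute x = 0:
f'(0) = 6 * 0^2 - 2 * 0 + 2
= 0 + 0 + 2
= 2

2


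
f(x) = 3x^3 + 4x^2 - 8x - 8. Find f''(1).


First derivative:
f'(x) = 9x^2 + 8x - 8
Second derivative:
f''(x) = 18x + 8
Substitute x = 1:
f''(1) = 18 * 1 + 8
= 18 + 8
= 26

26


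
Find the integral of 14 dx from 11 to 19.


The integral of a constant k over [a, b] equals k * (b - a).
integral from 11 to 19 of 14 dx
= 14 * (19 - 11)
= 14 * 8
= 112

112


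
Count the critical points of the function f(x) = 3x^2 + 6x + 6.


Find where f'(x) = 0:
f'(x) = 6x + 6
Set f'(x) = 0:
6x + 6 = 0
x = -6 / 6 = -1
This is a linear equation in x, so there is exactly one solution.
Number of critical points: 1

1


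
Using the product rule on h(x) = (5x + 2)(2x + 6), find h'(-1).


Let u(x) = 5x + 2 and v(x) = 2x + 6
u'(x) = 5
v'(x) = 2
Product rule: h'(x) = u'(x)*v(x) + u(x)*v'(x)
= 5 * (2x + 6) + (5x + 2) * 2
At x = -1:
u(-1) = 5 * (-1) + 2 = -3
v(-1) = 2 * (-1) + 6 = 4
h'(-1) = 5 * 4 + (-3) * 2
= 20 - 6
= 14

14


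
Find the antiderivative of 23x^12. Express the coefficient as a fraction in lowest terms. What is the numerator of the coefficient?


Apply the power rule for integration:
integral of ax^n dx = a/(n+1) * x^(n+1) + C
integral of 23x^12 dx
= 23/13 * x^13 + C
The coefficient in lowest terms is 23/13, and its numerator is 23

23


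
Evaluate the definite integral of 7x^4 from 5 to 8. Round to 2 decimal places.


Find the antiderivative of 7x^4:
F(x) = 7/5 * x^5
Apply the Fundamental Theorem of Calculus:
F(8) - F(5)
= 7/5 * 8^5 - 7/5 * 5^5
= 7/5 * (32768 - 3125)
= 7/5 * 29643
= 207501/5 = 41500.20

41500.20


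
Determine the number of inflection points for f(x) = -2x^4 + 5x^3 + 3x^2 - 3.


Inflection points occur where f''(x) = 0 and concavity changes.
f(x) = -2x^4 + 5x^3 + 3x^2 - 3
f'(x) = -8x^3 + 15x^2 + 6x
f''(x) = -24x^2 + 30x + 6
This is a quadratic in x. Use the discriminant to count real roots.
Discriminant = (30)^2 - 4 * (-24) * 6
= 900 - (-576)
= 1476
Since discriminant > 0, f''(x) = 0 has 2 distinct real solutions.
A quadratic with two distinct real roots changes sign at each root, so concavity changes at both.
Number of inflection points: 2

2


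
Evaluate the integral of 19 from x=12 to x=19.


The integral of a constant k over [a, b] equals k * (b - a).
integral from 12 to 19 of 19 dx
= 19 * (19 - 12)
= 19 * 7
= 133

133


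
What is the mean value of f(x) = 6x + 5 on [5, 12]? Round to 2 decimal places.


Average value = 1/(b-a) * integral from a to b of f(x) dx
First compute the integral of 6x + 5:
F(x) = 3x^2 + 5x
F(12) = 3 * 144 + 5 * 12 = 492
F(5) = 3 * 25 + 5 * 5 = 100
Integral = 492 - 100 = 392
Average = 392 / (12 - 5) = 392 / 7
= 56 = 56.00

56.00


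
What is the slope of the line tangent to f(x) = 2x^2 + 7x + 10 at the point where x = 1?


The slope of the tangent line equals f'(x) at the point.
f(x) = 2x^2 + 7x + 10
f'(x) = 4x + 7
At x = 1:
f'(1) = 4 * 1 + 7
= 4 + 7
= 11

11


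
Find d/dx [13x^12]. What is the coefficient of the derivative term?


We apply the power rule: d/dx [ax^n] = a*n * x^(n-1)
d/dx [13x^12]
= 13 * 12 * x^(12-1)
= 156x^11
The coefficient is 156

156


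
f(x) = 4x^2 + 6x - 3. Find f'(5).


Differentiate term by term using power and sum rules:
f(x) = 4x^2 + 6x - 3
f'(x) = 8x + 6
Substitute x = 5:
f'(5) = 8 * 5 + 6
= 40 + 6
= 46

46


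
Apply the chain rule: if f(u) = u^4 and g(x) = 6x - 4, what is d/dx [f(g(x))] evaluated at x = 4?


Using the chain rule: (f(g(x)))' = f'(g(x)) * g'(x)
First, find g(4):
g(4) = 6 * 4 - 4 = 20
Next, f'(u) = 4u^3
And g'(x) = 6
So f'(g(4)) * g'(4)
= 4 * 20^3 * 6
= 4 * 8000 * 6
= 192000

192000


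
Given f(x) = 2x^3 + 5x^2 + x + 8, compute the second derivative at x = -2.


First derivative:
f'(x) = 6x^2 + 10x + 1
Second derivative:
f''(x) = 12x + 10
Substitute x = -2:
f''(-2) = 12 * (-2) + 10
= -24 + 10
= -14

-14


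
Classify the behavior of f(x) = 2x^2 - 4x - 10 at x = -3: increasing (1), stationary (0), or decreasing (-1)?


Compute f'(x) to determine behavior:
f'(x) = 4x - 4
f'(-3) = 4 * (-3) - 4
= -12 - 4
= -16
Since f'(-3) < 0, the function is decreasing (-1)

-1


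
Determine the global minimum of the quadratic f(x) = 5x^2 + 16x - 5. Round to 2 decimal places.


For a quadratic f(x) = ax^2 + bx + c with a > 0, the minimum is at the vertex.
Vertex x-coordinate: x = -b/(2a)
x = -(16) / (2 * 5)
x = -16/10 = -8/5
Substitute back to find the minimum value:
f(-8/5) = 5 * (-8/5)^2 + 16 * (-8/5) - 5
= 64/5 - 128/5 - 5
= -89/5 = -17.80

-17.80


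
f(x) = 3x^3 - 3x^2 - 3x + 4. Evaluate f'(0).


Differentiate f(x) = 3x^3 - 3x^2 - 3x + 4 term by term:
f'(x) = 9x^2 - 6x - 3
Substitute x = 0:
f'(0) = 9 * 0^2 - 6 * 0 - 3
= 0 + 0 - 3
= -3

-3


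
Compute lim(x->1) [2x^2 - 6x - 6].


Since polynomials are continuous, we use direct substitution.
lim(x->1) of 2x^2 - 6x - 6
= 2 * 1^2 - 6 * 1 - 6
= 2 - 6 - 6
= -10

-10


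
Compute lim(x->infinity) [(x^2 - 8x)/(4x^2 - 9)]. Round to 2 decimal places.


For limits at infinity with equal-degree polynomials,
we compare leading coefficients.
Numerator leading term: x^2
Denominator leading term: 4x^2
Divide both by x^2:
lim = (1 - 8/x) / (4 - 9/x^2)
As x -> infinity, the 1/x and 1/x^2 terms vanish:
= 1/4 = 0.25

0.25


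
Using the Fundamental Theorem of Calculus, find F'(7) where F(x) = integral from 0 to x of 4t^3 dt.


By the Fundamental Theorem of Calculus (Part 1):
If F(x) = integral from 0 to x of f(t) dt, then F'(x) = f(x)
Here f(t) = 4t^3
So F'(x) = 4x^3
Evaluate at x = 7:
F'(7) = 4 * 7^3
= 4 * 343
= 1372

1372


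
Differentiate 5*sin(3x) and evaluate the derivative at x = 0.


Apply the chain rule to differentiate 5*sin(3x):
d/dx [5*sin(3x)]
= 5 * cos(3x) * d/dx(3x)
= 5 * 3 * cos(3x)
= 15 * cos(3x)
Evaluate at x = 0:
= 15 * cos(0)
= 15 * 1
= 15

15


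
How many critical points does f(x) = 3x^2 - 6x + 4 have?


Find where f'(x) = 0:
f'(x) = 6x - 6
Set f'(x) = 0:
6x - 6 = 0
x = 6 / 6 = 1
This is a linear equation in x, so there is exactly one solution.
Number of critical points: 1

1


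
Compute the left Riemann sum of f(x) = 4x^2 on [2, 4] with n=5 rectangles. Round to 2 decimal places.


Left Riemann sum uses left endpoints of each subinterval.
Interval: [2, 4], n = 5
dx = (4 - 2) / 5 = 2/5
Left endpoints: [2, 12/5, 14/5, 16/5, 18/5]
f values: [16, 576/25, 784/25, 1024/25, 1296/25]
Sum = dx * (sum of f values)
= 2/5 * 816/5
= 1632/25 = 65.28

65.28


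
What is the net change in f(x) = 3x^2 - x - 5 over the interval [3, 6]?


Net change = f(b) - f(a)
f(x) = 3x^2 - x - 5
Compute f(6):
f(6) = 3 * 6^2 - 1 * 6 - 5
= 108 - 6 - 5
= 97
Compute f(3):
f(3) = 3 * 3^2 - 1 * 3 - 5
= 27 - 3 - 5
= 19
Net change = 97 - 19 = 78

78


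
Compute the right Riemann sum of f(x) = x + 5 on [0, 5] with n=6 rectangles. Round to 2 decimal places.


Right Riemann sum uses right endpoints of each subinterval.
Interval: [0, 5], n = 6
dx = (5 - 0) / 6 = 5/6
Right endpoints: [5/6, 5/3, 5/2, 10/3, 25/6, 5]
f values: [35/6, 20/3, 15/2, 25/3, 55/6, 10]
Sum = dx * (sum of f values)
= 5/6 * 95/2
= 475/12 ≈ 39.58

39.58


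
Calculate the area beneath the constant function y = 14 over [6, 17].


The area under a constant function y = 14 is a rectangle.
Width = 17 - 6 = 11
Height = 14
Area = width * height
= 11 * 14
= 154

154


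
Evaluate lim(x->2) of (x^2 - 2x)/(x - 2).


Direct substitution gives 0/0, so we factor the numerator.
Factor: (x^2 - 2x) = (x - 2)(x)
Cancel the common factor (x - 2):
(x^2 - 2x)/(x - 2) = (x)
Now substitute x = 2:
= (2) - (0) = 2

2


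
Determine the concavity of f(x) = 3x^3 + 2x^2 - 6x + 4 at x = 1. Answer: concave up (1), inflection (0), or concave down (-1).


Concavity is determined by the sign of f''(x).
f(x) = 3x^3 + 2x^2 - 6x + 4
f'(x) = 9x^2 + 4x - 6
f''(x) = 18x + 4
f''(1) = 18 * 1 + 4
= 18 + 4
= 22
Since f''(1) > 0, the function is concave up (1)

1


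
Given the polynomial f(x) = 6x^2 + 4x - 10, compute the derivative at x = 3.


Differentiate term by term using power and sum rules:
f(x) = 6x^2 + 4x - 10
f'(x) = 12x + 4
Substitute x = 3:
f'(3) = 12 * 3 + 4
= 36 + 4
= 40

40


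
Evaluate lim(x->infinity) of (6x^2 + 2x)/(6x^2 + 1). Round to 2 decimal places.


For limits at infinity with equal-degree polynomials,
we compare leading coefficients.
Numerator leading term: 6x^2
Denominator leading term: 6x^2
Divide both by x^2:
lim = (6 + 2/x) / (6 + 1/x^2)
As x -> infinity, the 1/x and 1/x^2 terms vanish:
= 6/6 = 1 = 1.00

1.00


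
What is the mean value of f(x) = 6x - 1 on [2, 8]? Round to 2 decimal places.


Average value = 1/(b-a) * integral from a to b of f(x) dx
First compute the integral of 6x - 1:
F(x) = 3x^2 - x
F(8) = 3 * 64 - 1 * 8 = 184
F(2) = 3 * 4 - 1 * 2 = 10
Integral = 184 - 10 = 174
Average = 174 / (8 - 2) = 174 / 6
= 29 = 29.00

29.00


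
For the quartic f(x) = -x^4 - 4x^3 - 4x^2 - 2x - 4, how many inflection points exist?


Inflection points occur where f''(x) = 0 and concavity changes.
f(x) = -x^4 - 4x^3 - 4x^2 - 2x - 4
f'(x) = -4x^3 - 12x^2 - 8x - 2
f''(x) = -12x^2 - 24x - 8
This is a quadratic in x. Use the discriminant to count real roots.
Discriminant = (-24)^2 - 4 * (-12) * (-8)
= 576 - 384
= 192
Since discriminant > 0, f''(x) = 0 has 2 distinct real solutions.
A quadratic with two distinct real roots changes sign at each root, so concavity changes at both.
Number of inflection points: 2

2


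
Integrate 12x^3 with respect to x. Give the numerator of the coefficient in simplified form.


Apply the power rule for integration:
integral of ax^n dx = a/(n+1) * x^(n+1) + C
integral of 12x^3 dx
= 12/4 * x^4 + C
= 3 * x^4 + C
The coefficient in lowest terms is 3 = 3/1, so its numerator is 3

3


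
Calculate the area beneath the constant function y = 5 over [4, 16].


The area under a constant function y = 5 is a rectangle.
Width = 16 - 4 = 12
Height = 5
Area = width * height
= 12 * 5
= 60

60


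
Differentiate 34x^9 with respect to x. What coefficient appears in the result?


We apply the power rule: d/dx [ax^n] = a*n * x^(n-1)
d/dx [34x^9]
= 34 * 9 * x^(9-1)
= 306x^8
The coefficient is 306

306


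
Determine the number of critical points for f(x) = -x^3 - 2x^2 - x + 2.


Find where f'(x) = 0:
f(x) = -x^3 - 2x^2 - x + 2
f'(x) = -3x^2 - 4x - 1
This is a quadratic in x. Use the discriminant to count real roots.
Discriminant = (-4)^2 - 4 * (-3) * (-1)
= 16 - 12
= 4
Since discriminant > 0, f'(x) = 0 has 2 real solutions.
Number of critical points: 2

2


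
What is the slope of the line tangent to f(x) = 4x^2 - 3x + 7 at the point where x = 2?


The slope of the tangent line equals f'(x) at the point.
f(x) = 4x^2 - 3x + 7
f'(x) = 8x - 3
At x = 2:
f'(2) = 8 * 2 - 3
= 16 - 3
= 13

13


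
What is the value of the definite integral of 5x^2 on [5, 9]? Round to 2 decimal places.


Find the antiderivative of 5x^2:
F(x) = 5/3 * x^3
Apply the Fundamental Theorem of Calculus:
F(9) - F(5)
= 5/3 * 9^3 - 5/3 * 5^3
= 5/3 * (729 - 125)
= 5/3 * 604
= 3020/3 ≈ 1006.67

1006.67


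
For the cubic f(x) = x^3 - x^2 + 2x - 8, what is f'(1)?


Differentiate f(x) = x^3 - x^2 + 2x - 8 term by term:
f'(x) = 3x^2 - 2x + 2
Substitute x = 1:
f'(1) = 3 * 1^2 - 2 * 1 + 2
= 3 - 2 + 2
= 3

3


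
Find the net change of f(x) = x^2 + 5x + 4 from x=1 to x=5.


Net change = f(b) - f(a)
f(x) = x^2 + 5x + 4
Compute f(5):
f(5) = 1 * 5^2 + 5 * 5 + 4
= 25 + 25 + 4
= 54
Compute f(1):
f(1) = 1 * 1^2 + 5 * 1 + 4
= 1 + 5 + 4
= 10
Net change = 54 - 10 = 44

44


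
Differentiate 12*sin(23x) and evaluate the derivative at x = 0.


Apply the chain rule to differentiate 12*sin(23x):
d/dx [12*sin(23x)]
= 12 * cos(23x) * d/dx(23x)
= 12 * 23 * cos(23x)
= 276 * cos(23x)
Evaluate at x = 0:
= 276 * cos(0)
= 276 * 1
= 276

276


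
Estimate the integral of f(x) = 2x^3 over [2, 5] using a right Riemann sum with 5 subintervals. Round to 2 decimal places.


Right Riemann sum uses right endpoints of each subinterval.
Interval: [2, 5], n = 5
dx = (5 - 2) / 5 = 3/5
Right endpoints: [13/5, 16/5, 19/5, 22/5, 5]
f values: [4394/125, 8192/125, 13718/125, 21296/125, 250]
Sum = dx * (sum of f values)
= 3/5 * 3154/5
= 9462/25 = 378.48

378.48


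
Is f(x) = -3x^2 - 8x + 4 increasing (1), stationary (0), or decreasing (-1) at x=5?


Compute f'(x) to determine behavior:
f'(x) = -6x - 8
f'(5) = -6 * 5 - 8
= -30 - 8
= -38
Since f'(5) < 0, the function is decreasing (-1)

-1


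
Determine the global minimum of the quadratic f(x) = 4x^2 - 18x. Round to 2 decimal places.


For a quadratic f(x) = ax^2 + bx + c with a > 0, the minimum is at the vertex.
Vertex x-coordinate: x = -b/(2a)
x = -(-18) / (2 * 4)
x = 18/8 = 9/4
Substitute back to find the minimum value:
f(9/4) = 4 * (9/4)^2 - 18 * (9/4) + 0
= 81/4 - 81/2 + 0
= -81/4 = -20.25

-20.25


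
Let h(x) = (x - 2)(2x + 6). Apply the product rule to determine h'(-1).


Let u(x) = x - 2 and v(x) = 2x + 6
u'(x) = 1
v'(x) = 2
Product rule: h'(x) = u'(x)*v(x) + u(x)*v'(x)
= 1 * (2x + 6) + (x - 2) * 2
At x = -1:
u(-1) = 1 * (-1) - 2 = -3
v(-1) = 2 * (-1) + 6 = 4
h'(-1) = 1 * 4 + (-3) * 2
= 4 - 6
= -2

-2


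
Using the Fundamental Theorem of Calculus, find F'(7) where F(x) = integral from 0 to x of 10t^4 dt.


By the Fundamental Theorem of Calculus (Part 1):
If F(x) = integral from 0 to x of f(t) dt, then F'(x) = f(x)
Here f(t) = 10t^4
So F'(x) = 10x^4
Evaluate at x = 7:
F'(7) = 10 * 7^4
= 10 * 2401
= 24010

24010


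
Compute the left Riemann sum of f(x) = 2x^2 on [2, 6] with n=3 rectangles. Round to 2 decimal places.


Left Riemann sum uses left endpoints of each subinterval.
Interval: [2, 6], n = 3
dx = (6 - 2) / 3 = 4/3
Left endpoints: [2, 10/3, 14/3]
f values: [8, 200/9, 392/9]
Sum = dx * (sum of f values)
= 4/3 * 664/9
= 2656/27 ≈ 98.37

98.37


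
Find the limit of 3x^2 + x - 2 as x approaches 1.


Since polynomials are continuous, we use direct substitution.
lim(x->1) of 3x^2 + x - 2
= 3 * 1^2 + 1 * 1 - 2
= 3 + 1 - 2
= 2

2


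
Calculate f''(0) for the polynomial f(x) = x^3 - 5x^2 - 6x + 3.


First derivative:
f'(x) = 3x^2 - 10x - 6
Second derivative:
f''(x) = 6x - 10
Substitute x = 0:
f''(0) = 6 * 0 - 10
= 0 - 10
= -10

-10


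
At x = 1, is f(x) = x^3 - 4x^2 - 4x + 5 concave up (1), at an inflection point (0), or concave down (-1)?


Concavity is determined by the sign of f''(x).
f(x) = x^3 - 4x^2 - 4x + 5
f'(x) = 3x^2 - 8x - 4
f''(x) = 6x - 8
f''(1) = 6 * 1 - 8
= 6 - 8
= -2
Since f''(1) < 0, the function is concave down (-1)

-1


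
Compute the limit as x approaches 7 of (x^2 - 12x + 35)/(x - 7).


Direct substitution gives 0/0, so we factor the numerator.
Factor: (x^2 - 12x + 35) = (x - 7)(x - 5)
Cancel the common factor (x - 7):
(x^2 - 12x + 35)/(x - 7) = (x - 5)
Now substitute x = 7:
= (7) - (5) = 2

2


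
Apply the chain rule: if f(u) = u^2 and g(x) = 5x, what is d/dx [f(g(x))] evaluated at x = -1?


Using the chain rule: (f(g(x)))' = f'(g(x)) * g'(x)
First, find g(-1):
g(-1) = 5 * (-1) + 0 = -5
Next, f'(u) = 2u
And g'(x) = 5
So f'(g(-1)) * g'(-1)
= 2 * (-5) * 5
= -50

-50


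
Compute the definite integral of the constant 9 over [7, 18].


The integral of a constant k over [a, b] equals k * (b - a).
integral from 7 to 18 of 9 dx
= 9 * (18 - 7)
= 9 * 11
= 99

99


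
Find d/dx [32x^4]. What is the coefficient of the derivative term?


We apply the power rule: d/dx [ax^n] = a*n * x^(n-1)
d/dx [32x^4]
= 32 * 4 * x^(4-1)
= 128x^3
The coefficient is 128

128


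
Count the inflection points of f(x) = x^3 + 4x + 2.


Inflection points occur where f''(x) = 0 and concavity changes.
f(x) = x^3 + 4x + 2
f'(x) = 3x^2 + 4
f''(x) = 6x
Set f''(x) = 0:
6x = 0
x = 0 / 6 = 0
Since f''(x) is linear (degree 1), it changes sign at this point.
Therefore there is exactly 1 inflection point.

1


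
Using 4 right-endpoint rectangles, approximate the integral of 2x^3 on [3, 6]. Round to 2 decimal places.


Right Riemann sum uses right endpoints of each subinterval.
Interval: [3, 6], n = 4
dx = (6 - 3) / 4 = 3/4
Right endpoints: [15/4, 9/2, 21/4, 6]
f values: [3375/32, 729/4, 9261/32, 432]
Sum = dx * (sum of f values)
= 3/4 * 8073/8
= 24219/32 ≈ 756.84

756.84


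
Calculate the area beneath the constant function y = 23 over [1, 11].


The area under a constant function y = 23 is a rectangle.
Width = 11 - 1 = 10
Height = 23
Area = width * height
= 10 * 23
= 230

230


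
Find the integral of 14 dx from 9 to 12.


The integral of a constant k over [a, b] equals k * (b - a).
integral from 9 to 12 of 14 dx
= 14 * (12 - 9)
= 14 * 3
= 42

42


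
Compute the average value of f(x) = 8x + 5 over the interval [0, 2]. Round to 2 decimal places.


Average value = 1/(b-a) * integral from a to b of f(x) dx
First compute the integral of 8x + 5:
F(x) = 4x^2 + 5x
F(2) = 4 * 4 + 5 * 2 = 26
F(0) = 4 * 0 + 5 * 0 = 0
Integral = 26 - 0 = 26
Average = 26 / (2 - 0) = 26 / 2
= 13 = 13.00

13.00


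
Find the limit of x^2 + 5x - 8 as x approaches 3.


Since polynomials are continuous, we use direct substitution.
lim(x->3) of x^2 + 5x - 8
= 1 * 3^2 + 5 * 3 - 8
= 9 + 15 - 8
= 16

16


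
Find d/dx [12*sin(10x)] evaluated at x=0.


Apply the chain rule to differentiate 12*sin(10x):
d/dx [12*sin(10x)]
= 12 * cos(10x) * d/dx(10x)
= 12 * 10 * cos(10x)
= 120 * cos(10x)
Evaluate at x = 0:
= 120 * cos(0)
= 120 * 1
= 120

120


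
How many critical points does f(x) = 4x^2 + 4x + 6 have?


Find where f'(x) = 0:
f'(x) = 8x + 4
Set f'(x) = 0:
8x + 4 = 0
x = -4 / 8 = -1/2
This is a linear equation in x, so there is exactly one solution.
Number of critical points: 1

1


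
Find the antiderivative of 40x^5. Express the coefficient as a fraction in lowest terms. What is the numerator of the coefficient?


Apply the power rule for integration:
integral of ax^n dx = a/(n+1) * x^(n+1) + C
integral of 40x^5 dx
= 40/6 * x^6 + C
= 20/3 * x^6 + C
The coefficient in lowest terms is 20/3, and its numerator is 20

20


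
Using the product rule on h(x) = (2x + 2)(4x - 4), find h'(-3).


Let u(x) = 2x + 2 and v(x) = 4x - 4
u'(x) = 2
v'(x) = 4
Product rule: h'(x) = u'(x)*v(x) + u(x)*v'(x)
= 2 * (4x - 4) + (2x + 2) * 4
At x = -3:
u(-3) = 2 * (-3) + 2 = -4
v(-3) = 4 * (-3) - 4 = -16
h'(-3) = 2 * (-16) + (-4) * 4
= -32 - 16
= -48

-48


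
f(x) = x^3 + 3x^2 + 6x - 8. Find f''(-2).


First derivative:
f'(x) = 3x^2 + 6x + 6
Second derivative:
f''(x) = 6x + 6
Substitute x = -2:
f''(-2) = 6 * (-2) + 6
= -12 + 6
= -6

-6


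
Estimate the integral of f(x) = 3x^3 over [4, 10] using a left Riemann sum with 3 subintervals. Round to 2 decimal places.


Left Riemann sum uses left endpoints of each subinterval.
Interval: [4, 10], n = 3
dx = (10 - 4) / 3 = 2
Left endpoints: [4, 6, 8]
f values: [192, 648, 1536]
Sum = dx * (sum of f values)
= 2 * 2376
= 4752 = 4752.00

4752.00


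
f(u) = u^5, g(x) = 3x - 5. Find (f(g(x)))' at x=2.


Using the chain rule: (f(g(x)))' = f'(g(x)) * g'(x)
First, find g(2):
g(2) = 3 * 2 - 5 = 1
Next, f'(u) = 5u^4
And g'(x) = 3
So f'(g(2)) * g'(2)
= 5 * 1^4 * 3
= 5 * 1 * 3
= 15

15


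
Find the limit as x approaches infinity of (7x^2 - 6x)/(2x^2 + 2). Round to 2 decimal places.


For limits at infinity with equal-degree polynomials,
we compare leading coefficients.
Numerator leading term: 7x^2
Denominator leading term: 2x^2
Divide both by x^2:
lim = (7 - 6/x) / (2 + 2/x^2)
As x -> infinity, the 1/x and 1/x^2 terms vanish:
= 7/2 = 3.50

3.50


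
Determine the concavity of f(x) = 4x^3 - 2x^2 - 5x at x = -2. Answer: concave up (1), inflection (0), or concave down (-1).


Concavity is determined by the sign of f''(x).
f(x) = 4x^3 - 2x^2 - 5x
f'(x) = 12x^2 - 4x - 5
f''(x) = 24x - 4
f''(-2) = 24 * (-2) - 4
= -48 - 4
= -52
Since f''(-2) < 0, the function is concave down (-1)

-1


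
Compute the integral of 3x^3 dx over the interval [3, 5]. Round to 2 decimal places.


Find the antiderivative of 3x^3:
F(x) = 3/4 * x^4
Apply the Fundamental Theorem of Calculus:
F(5) - F(3)
= 3/4 * 5^4 - 3/4 * 3^4
= 3/4 * (625 - 81)
= 3/4 * 544
= 408 = 408.00

408.00


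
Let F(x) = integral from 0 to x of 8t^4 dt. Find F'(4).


By the Fundamental Theorem of Calculus (Part 1):
If F(x) = integral from 0 to x of f(t) dt, then F'(x) = f(x)
Here f(t) = 8t^4
So F'(x) = 8x^4
Evaluate at x = 4:
F'(4) = 8 * 4^4
= 8 * 256
= 2048

2048


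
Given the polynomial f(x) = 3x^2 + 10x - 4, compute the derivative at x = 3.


Differentiate term by term using power and sum rules:
f(x) = 3x^2 + 10x - 4
f'(x) = 6x + 10
Substitute x = 3:
f'(3) = 6 * 3 + 10
= 18 + 10
= 28

28


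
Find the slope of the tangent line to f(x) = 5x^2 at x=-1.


The slope of the tangent line equals f'(x) at the point.
f(x) = 5x^2
f'(x) = 10x
At x = -1:
f'(-1) = 10 * (-1) + 0
= -10 + 0
= -10

-10


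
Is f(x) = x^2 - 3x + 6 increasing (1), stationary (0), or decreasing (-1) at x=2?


Compute f'(x) to determine behavior:
f'(x) = 2x - 3
f'(2) = 2 * 2 - 3
= 4 - 3
= 1
Since f'(2) > 0, the function is increasing (1)

1


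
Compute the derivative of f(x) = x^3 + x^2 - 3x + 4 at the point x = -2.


Differentiate f(x) = x^3 + x^2 - 3x + 4 term by term:
f'(x) = 3x^2 + 2x - 3
Substitute x = -2:
f'(-2) = 3 * (-2)^2 + 2 * (-2) - 3
= 12 - 4 - 3
= 5

5


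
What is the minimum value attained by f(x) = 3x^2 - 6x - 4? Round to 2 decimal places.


For a quadratic f(x) = ax^2 + bx + c with a > 0, the minimum is at the vertex.
Vertex x-coordinate: x = -b/(2a)
x = -(-6) / (2 * 3)
x = 6/6 = 1
Substitute back to find the minimum value:
f(1) = 3 * 1^2 - 6 * 1 - 4
= 3 - 6 - 4
= -7 = -7.00

-7.00


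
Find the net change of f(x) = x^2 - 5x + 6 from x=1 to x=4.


Net change = f(b) - f(a)
f(x) = x^2 - 5x + 6
Compute f(4):
f(4) = 1 * 4^2 - 5 * 4 + 6
= 16 - 20 + 6
= 2
Compute f(1):
f(1) = 1 * 1^2 - 5 * 1 + 6
= 1 - 5 + 6
= 2
Net change = 2 - 2 = 0

0


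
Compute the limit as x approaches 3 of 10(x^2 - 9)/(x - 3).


Direct substitution gives 0/0, so we factor the numerator.
Factor: 10(x^2 - 9) = 10 * (x - 3)(x + 3)
Cancel the common factor (x - 3):
10(x^2 - 9)/(x - 3) = 10 * (x + 3)
Now substitute x = 3:
= 10 * (3 + 3) = 60

60


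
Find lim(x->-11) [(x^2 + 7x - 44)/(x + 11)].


Direct substitution gives 0/0, so we factor the numerator.
Factor: (x^2 + 7x - 44) = (x + 11)(x - 4)
Cancel the common factor (x + 11):
(x^2 + 7x - 44)/(x + 11) = (x - 4)
Now substitute x = -11:
= (-11) - (4) = -15

-15


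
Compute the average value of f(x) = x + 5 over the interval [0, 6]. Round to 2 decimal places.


Average value = 1/(b-a) * integral from a to b of f(x) dx
First compute the integral of x + 5:
F(x) = (1/2)x^2 + 5x
F(6) = 1/2 * 36 + 5 * 6 = 48
F(0) = 1/2 * 0 + 5 * 0 = 0
Integral = 48 - 0 = 48
Average = 48 / (6 - 0) = 48 / 6
= 8 = 8.00

8.00


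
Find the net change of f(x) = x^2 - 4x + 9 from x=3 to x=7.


Net change = f(b) - f(a)
f(x) = x^2 - 4x + 9
Compute f(7):
f(7) = 1 * 7^2 - 4 * 7 + 9
= 49 - 28 + 9
= 30
Compute f(3):
f(3) = 1 * 3^2 - 4 * 3 + 9
= 9 - 12 + 9
= 6
Net change = 30 - 6 = 24

24


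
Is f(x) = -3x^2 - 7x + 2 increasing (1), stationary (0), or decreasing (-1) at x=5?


Compute f'(x) to determine behavior:
f'(x) = -6x - 7
f'(5) = -6 * 5 - 7
= -30 - 7
= -37
Since f'(5) < 0, the function is decreasing (-1)

-1


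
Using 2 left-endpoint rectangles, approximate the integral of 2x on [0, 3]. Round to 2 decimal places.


Left Riemann sum uses left endpoints of each subinterval.
Interval: [0, 3], n = 2
dx = (3 - 0) / 2 = 3/2
Left endpoints: [0, 3/2]
f values: [0, 3]
Sum = dx * (sum of f values)
= 3/2 * 3
= 9/2 = 4.50

4.50


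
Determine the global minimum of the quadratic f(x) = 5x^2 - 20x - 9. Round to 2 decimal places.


For a quadratic f(x) = ax^2 + bx + c with a > 0, the minimum is at the vertex.
Vertex x-coordinate: x = -b/(2a)
x = -(-20) / (2 * 5)
x = 20/10 = 2
Substitute back to find the minimum value:
f(2) = 5 * 2^2 - 20 * 2 - 9
= 20 - 40 - 9
= -29 = -29.00

-29.00


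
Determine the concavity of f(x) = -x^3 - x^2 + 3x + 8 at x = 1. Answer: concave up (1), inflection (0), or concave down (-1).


Concavity is determined by the sign of f''(x).
f(x) = -x^3 - x^2 + 3x + 8
f'(x) = -3x^2 - 2x + 3
f''(x) = -6x - 2
f''(1) = -6 * 1 - 2
= -6 - 2
= -8
Since f''(1) < 0, the function is concave down (-1)

-1


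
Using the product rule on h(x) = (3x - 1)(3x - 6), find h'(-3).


Let u(x) = 3x - 1 and v(x) = 3x - 6
u'(x) = 3
v'(x) = 3
Product rule: h'(x) = u'(x)*v(x) + u(x)*v'(x)
= 3 * (3x - 6) + (3x - 1) * 3
At x = -3:
u(-3) = 3 * (-3) - 1 = -10
v(-3) = 3 * (-3) - 6 = -15
h'(-3) = 3 * (-15) + (-10) * 3
= -45 - 30
= -75

-75


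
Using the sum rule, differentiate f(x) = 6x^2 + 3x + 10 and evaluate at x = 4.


Differentiate term by term using power and sum rules:
f(x) = 6x^2 + 3x + 10
f'(x) = 12x + 3
Substitute x = 4:
f'(4) = 12 * 4 + 3
= 48 + 3
= 51

51


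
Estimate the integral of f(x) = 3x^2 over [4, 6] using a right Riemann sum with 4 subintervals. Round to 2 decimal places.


Right Riemann sum uses right endpoints of each subinterval.
Interval: [4, 6], n = 4
dx = (6 - 4) / 4 = 1/2
Right endpoints: [9/2, 5, 11/2, 6]
f values: [243/4, 75, 363/4, 108]
Sum = dx * (sum of f values)
= 1/2 * 669/2
= 669/4 = 167.25

167.25


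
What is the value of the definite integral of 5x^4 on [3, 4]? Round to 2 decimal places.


Find the antiderivative of 5x^4:
F(x) = 5/5 * x^5
Apply the Fundamental Theorem of Calculus:
F(4) - F(3)
= 5/5 * 4^5 - 5/5 * 3^5
= 5/5 * (1024 - 243)
= 5/5 * 781
= 781 = 781.00

781.00


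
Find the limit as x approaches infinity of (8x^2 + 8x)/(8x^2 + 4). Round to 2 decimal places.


For limits at infinity with equal-degree polynomials,
we compare leading coefficients.
Numerator leading term: 8x^2
Denominator leading term: 8x^2
Divide both by x^2:
lim = (8 + 8/x) / (8 + 4/x^2)
As x -> infinity, the 1/x and 1/x^2 terms vanish:
= 8/8 = 1 = 1.00

1.00


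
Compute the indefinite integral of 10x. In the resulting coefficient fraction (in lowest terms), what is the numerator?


Apply the power rule for integration:
integral of ax^n dx = a/(n+1) * x^(n+1) + C
integral of 10x dx
= 10/2 * x^2 + C
= 5 * x^2 + C
The coefficient in lowest terms is 5 = 5/1, so its numerator is 5

5


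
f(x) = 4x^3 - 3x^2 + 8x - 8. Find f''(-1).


First derivative:
f'(x) = 12x^2 - 6x + 8
Second derivative:
f''(x) = 24x - 6
Substitute x = -1:
f''(-1) = 24 * (-1) - 6
= -24 - 6
= -30

-30


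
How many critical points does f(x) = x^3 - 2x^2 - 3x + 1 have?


Find where f'(x) = 0:
f(x) = x^3 - 2x^2 - 3x + 1
f'(x) = 3x^2 - 4x - 3
This is a quadratic in x. Use the discriminant to count real roots.
Discriminant = (-4)^2 - 4 * 3 * (-3)
= 16 - (-36)
= 52
Since discriminant > 0, f'(x) = 0 has 2 real solutions.
Number of critical points: 2

2


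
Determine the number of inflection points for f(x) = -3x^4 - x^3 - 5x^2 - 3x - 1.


Inflection points occur where f''(x) = 0 and concavity changes.
f(x) = -3x^4 - x^3 - 5x^2 - 3x - 1
f'(x) = -12x^3 - 3x^2 - 10x - 3
f''(x) = -36x^2 - 6x - 10
This is a quadratic in x. Use the discriminant to count real roots.
Discriminant = (-6)^2 - 4 * (-36) * (-10)
= 36 - 1440
= -1404
Since discriminant < 0, f''(x) = 0 has no real solutions.
Number of inflection points: 0

0


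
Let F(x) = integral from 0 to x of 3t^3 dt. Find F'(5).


By the Fundamental Theorem of Calculus (Part 1):
If F(x) = integral from 0 to x of f(t) dt, then F'(x) = f(x)
Here f(t) = 3t^3
So F'(x) = 3x^3
Evaluate at x = 5:
F'(5) = 3 * 5^3
= 3 * 125
= 375

375


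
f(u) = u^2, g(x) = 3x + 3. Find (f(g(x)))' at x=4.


Using the chain rule: (f(g(x)))' = f'(g(x)) * g'(x)
First, find g(4):
g(4) = 3 * 4 + 3 = 15
Next, f'(u) = 2u
And g'(x) = 3
So f'(g(4)) * g'(4)
= 2 * 15 * 3
= 90

90


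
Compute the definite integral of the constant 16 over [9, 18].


The integral of a constant k over [a, b] equals k * (b - a).
integral from 9 to 18 of 16 dx
= 16 * (18 - 9)
= 16 * 9
= 144

144


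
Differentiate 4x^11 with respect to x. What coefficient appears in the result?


We apply the power rule: d/dx [ax^n] = a*n * x^(n-1)
d/dx [4x^11]
= 4 * 11 * x^(11-1)
= 44x^10
The coefficient is 44

44


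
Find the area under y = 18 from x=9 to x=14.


The area under a constant function y = 18 is a rectangle.
Width = 14 - 9 = 5
Height = 18
Area = width * height
= 5 * 18
= 90

90


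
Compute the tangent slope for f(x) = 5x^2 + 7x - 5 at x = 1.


The slope of the tangent line equals f'(x) at the point.
f(x) = 5x^2 + 7x - 5
f'(x) = 10x + 7
At x = 1:
f'(1) = 10 * 1 + 7
= 10 + 7
= 17

17


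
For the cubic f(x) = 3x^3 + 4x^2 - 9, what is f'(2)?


Differentiate f(x) = 3x^3 + 4x^2 - 9 term by term:
f'(x) = 9x^2 + 8x
Substitute x = 2:
f'(2) = 9 * 2^2 + 8 * 2 + 0
= 36 + 16 + 0
= 52

52


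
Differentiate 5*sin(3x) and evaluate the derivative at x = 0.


Apply the chain rule to differentiate 5*sin(3x):
d/dx [5*sin(3x)]
= 5 * cos(3x) * d/dx(3x)
= 5 * 3 * cos(3x)
= 15 * cos(3x)
Evaluate at x = 0:
= 15 * cos(0)
= 15 * 1
= 15

15


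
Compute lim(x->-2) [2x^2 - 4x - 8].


Since polynomials are continuous, we use direct substitution.
lim(x->-2) of 2x^2 - 4x - 8
= 2 * (-2)^2 - 4 * (-2) - 8
= 8 + 8 - 8
= 8

8
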